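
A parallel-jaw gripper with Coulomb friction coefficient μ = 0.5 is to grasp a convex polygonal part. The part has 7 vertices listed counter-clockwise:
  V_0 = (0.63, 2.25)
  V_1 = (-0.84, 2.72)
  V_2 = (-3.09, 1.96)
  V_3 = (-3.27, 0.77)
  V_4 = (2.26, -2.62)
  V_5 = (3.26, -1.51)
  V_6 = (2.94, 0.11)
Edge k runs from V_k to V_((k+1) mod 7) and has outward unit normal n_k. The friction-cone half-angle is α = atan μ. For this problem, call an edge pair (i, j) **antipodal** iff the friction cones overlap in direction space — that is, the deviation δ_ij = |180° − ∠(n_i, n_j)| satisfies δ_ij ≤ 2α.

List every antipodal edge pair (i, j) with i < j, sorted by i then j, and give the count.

count = 7; pairs: (0,3), (1,3), (1,4), (2,4), (2,5), (3,5), (3,6)

α = atan 0.5 = 26.57°;  2α = 53.13°
n_0 = (+0.3045, +0.9525)
n_1 = (-0.3200, +0.9474)
n_2 = (-0.9888, +0.1496)
n_3 = (-0.5226, -0.8526)
n_4 = (+0.7430, -0.6693)
n_5 = (+0.9810, +0.1938)
n_6 = (+0.6796, +0.7336)
  (0,1): δ = 143.61°  ·
  (0,2): δ = 80.87°  ·
  (0,3): δ = 13.78°  ✓
  (0,4): δ = 65.71°  ·
  (0,5): δ = 118.90°  ·
  (0,6): δ = 154.92°  ·
  (1,2): δ = 117.27°  ·
  (1,3): δ = 50.17°  ✓
  (1,4): δ = 29.32°  ✓
  (1,5): δ = 82.51°  ·
  (1,6): δ = 118.52°  ·
  (2,3): δ = 112.91°  ·
  (2,4): δ = 33.41°  ✓
  (2,5): δ = 19.78°  ✓
  (2,6): δ = 55.79°  ·
  (3,4): δ = 100.51°  ·
  (3,5): δ = 47.32°  ✓
  (3,6): δ = 11.30°  ✓
  (4,5): δ = 126.81°  ·
  (4,6): δ = 90.80°  ·
  (5,6): δ = 143.99°  ·
antipodal pairs: 7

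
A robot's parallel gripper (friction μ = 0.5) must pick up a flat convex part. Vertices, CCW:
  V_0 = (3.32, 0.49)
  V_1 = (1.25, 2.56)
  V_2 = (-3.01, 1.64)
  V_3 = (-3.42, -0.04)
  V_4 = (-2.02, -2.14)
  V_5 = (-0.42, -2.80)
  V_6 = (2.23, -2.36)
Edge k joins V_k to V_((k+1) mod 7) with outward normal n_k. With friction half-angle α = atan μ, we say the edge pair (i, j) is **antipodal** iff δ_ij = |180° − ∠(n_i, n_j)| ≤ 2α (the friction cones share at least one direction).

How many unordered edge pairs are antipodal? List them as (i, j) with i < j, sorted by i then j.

count = 5; pairs: (0,3), (0,4), (1,4), (1,5), (2,6)

α = atan 0.5 = 26.57°;  2α = 53.13°
n_0 = (+0.7071, +0.7071)
n_1 = (-0.2111, +0.9775)
n_2 = (-0.9715, +0.2371)
n_3 = (-0.8321, -0.5547)
n_4 = (-0.3813, -0.9244)
n_5 = (+0.1638, -0.9865)
n_6 = (+0.9340, -0.3572)
  (0,1): δ = 122.81°  ·
  (0,2): δ = 58.71°  ·
  (0,3): δ = 11.31°  ✓
  (0,4): δ = 22.58°  ✓
  (0,5): δ = 54.43°  ·
  (0,6): δ = 114.07°  ·
  (1,2): δ = 115.90°  ·
  (1,3): δ = 68.50°  ·
  (1,4): δ = 34.60°  ✓
  (1,5): δ = 2.76°  ✓
  (1,6): δ = 56.88°  ·
  (2,3): δ = 132.60°  ·
  (2,4): δ = 98.70°  ·
  (2,5): δ = 66.86°  ·
  (2,6): δ = 7.21°  ✓
  (3,4): δ = 146.11°  ·
  (3,5): δ = 114.26°  ·
  (3,6): δ = 54.62°  ·
  (4,5): δ = 148.16°  ·
  (4,6): δ = 88.51°  ·
  (5,6): δ = 120.36°  ·
antipodal pairs: 5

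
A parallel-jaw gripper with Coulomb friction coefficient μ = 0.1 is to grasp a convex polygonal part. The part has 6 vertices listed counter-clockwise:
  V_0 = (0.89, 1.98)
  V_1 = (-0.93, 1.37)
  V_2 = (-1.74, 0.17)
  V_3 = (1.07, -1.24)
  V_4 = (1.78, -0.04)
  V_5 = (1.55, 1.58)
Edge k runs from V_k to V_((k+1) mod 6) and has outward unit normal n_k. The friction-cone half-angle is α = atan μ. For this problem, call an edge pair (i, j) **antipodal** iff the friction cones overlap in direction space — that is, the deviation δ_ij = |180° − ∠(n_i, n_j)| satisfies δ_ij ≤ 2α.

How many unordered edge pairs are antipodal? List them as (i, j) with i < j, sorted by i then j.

count = 2; pairs: (1,3), (2,5)

α = atan 0.1 = 5.71°;  2α = 11.42°
n_0 = (-0.3178, +0.9482)
n_1 = (-0.8288, +0.5595)
n_2 = (-0.4485, -0.8938)
n_3 = (+0.8606, -0.5092)
n_4 = (+0.9901, +0.1406)
n_5 = (+0.5183, +0.8552)
  (0,1): δ = 142.55°  ·
  (0,2): δ = 45.18°  ·
  (0,3): δ = 40.86°  ·
  (0,4): δ = 79.55°  ·
  (0,5): δ = 130.25°  ·
  (1,2): δ = 82.63°  ·
  (1,3): δ = 3.41°  ✓
  (1,4): δ = 42.10°  ·
  (1,5): δ = 92.80°  ·
  (2,3): δ = 93.96°  ·
  (2,4): δ = 55.27°  ·
  (2,5): δ = 4.57°  ✓
  (3,4): δ = 141.31°  ·
  (3,5): δ = 90.61°  ·
  (4,5): δ = 129.30°  ·
antipodal pairs: 2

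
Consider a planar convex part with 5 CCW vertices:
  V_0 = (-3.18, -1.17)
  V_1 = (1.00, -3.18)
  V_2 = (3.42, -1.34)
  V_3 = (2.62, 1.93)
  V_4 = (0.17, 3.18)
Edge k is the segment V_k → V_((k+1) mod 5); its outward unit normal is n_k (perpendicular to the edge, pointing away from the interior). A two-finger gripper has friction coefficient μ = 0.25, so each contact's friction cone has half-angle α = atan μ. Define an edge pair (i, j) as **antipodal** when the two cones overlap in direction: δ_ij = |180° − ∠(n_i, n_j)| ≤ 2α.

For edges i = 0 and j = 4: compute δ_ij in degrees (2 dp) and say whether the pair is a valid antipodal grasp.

δ = 78.08°, invalid

α = atan 0.25 = 14.04°;  2α = 28.07°
edge 0: e_0 = (+4.18, -2.01);  n_0 = (-0.4334, -0.9012)
edge 4: e_4 = (-3.35, -4.35);  n_4 = (-0.7923, +0.6102)
∠(n_0, n_4) = 101.92°
δ = |180° − 101.92°| = 78.08°
78.08° > 2α = 28.07°  →  invalid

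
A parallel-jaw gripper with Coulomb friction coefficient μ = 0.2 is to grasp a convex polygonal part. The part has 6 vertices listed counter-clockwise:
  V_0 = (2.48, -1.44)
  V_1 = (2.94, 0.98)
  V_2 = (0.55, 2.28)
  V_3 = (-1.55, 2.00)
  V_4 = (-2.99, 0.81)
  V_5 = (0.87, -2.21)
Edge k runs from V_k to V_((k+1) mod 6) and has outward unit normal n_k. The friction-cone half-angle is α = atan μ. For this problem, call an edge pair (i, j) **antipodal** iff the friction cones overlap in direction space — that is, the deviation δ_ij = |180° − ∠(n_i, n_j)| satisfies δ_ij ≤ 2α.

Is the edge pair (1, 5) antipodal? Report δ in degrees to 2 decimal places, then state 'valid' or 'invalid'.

α = atan 0.2 = 11.31°;  2α = 22.62°
edge 1: e_1 = (-2.39, +1.30);  n_1 = (+0.4778, +0.8785)
edge 5: e_5 = (+1.61, +0.77);  n_5 = (+0.4315, -0.9021)
∠(n_1, n_5) = 125.90°
δ = |180° − 125.90°| = 54.10°
54.10° > 2α = 22.62°  →  invalid

δ = 54.10°, invalid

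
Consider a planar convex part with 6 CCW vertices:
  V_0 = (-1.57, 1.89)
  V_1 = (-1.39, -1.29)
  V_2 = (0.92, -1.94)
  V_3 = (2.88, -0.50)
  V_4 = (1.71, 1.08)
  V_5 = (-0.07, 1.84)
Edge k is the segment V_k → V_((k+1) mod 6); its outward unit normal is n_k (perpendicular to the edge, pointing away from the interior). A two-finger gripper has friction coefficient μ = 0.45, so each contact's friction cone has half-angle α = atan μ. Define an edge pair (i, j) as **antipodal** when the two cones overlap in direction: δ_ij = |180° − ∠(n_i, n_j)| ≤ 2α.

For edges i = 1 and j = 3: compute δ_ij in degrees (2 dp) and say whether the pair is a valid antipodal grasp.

α = atan 0.45 = 24.23°;  2α = 48.46°
edge 1: e_1 = (+2.31, -0.65);  n_1 = (-0.2709, -0.9626)
edge 3: e_3 = (-1.17, +1.58);  n_3 = (+0.8036, +0.5951)
∠(n_1, n_3) = 142.24°
δ = |180° − 142.24°| = 37.76°
37.76° ≤ 2α = 48.46°  →  valid

δ = 37.76°, valid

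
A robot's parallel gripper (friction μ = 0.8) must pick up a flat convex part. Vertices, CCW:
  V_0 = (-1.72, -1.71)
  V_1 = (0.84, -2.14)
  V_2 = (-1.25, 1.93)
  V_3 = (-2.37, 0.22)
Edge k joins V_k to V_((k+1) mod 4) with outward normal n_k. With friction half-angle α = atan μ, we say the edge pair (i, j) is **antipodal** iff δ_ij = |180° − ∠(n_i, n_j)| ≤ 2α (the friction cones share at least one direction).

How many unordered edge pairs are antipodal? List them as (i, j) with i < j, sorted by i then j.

α = atan 0.8 = 38.66°;  2α = 77.32°
n_0 = (-0.1656, -0.9862)
n_1 = (+0.8896, +0.4568)
n_2 = (-0.8365, +0.5479)
n_3 = (-0.9477, -0.3192)
  (0,1): δ = 53.28°  ✓
  (0,2): δ = 66.31°  ✓
  (0,3): δ = 118.15°  ·
  (1,2): δ = 60.40°  ✓
  (1,3): δ = 8.57°  ✓
  (2,3): δ = 128.16°  ·
antipodal pairs: 4

count = 4; pairs: (0,1), (0,2), (1,2), (1,3)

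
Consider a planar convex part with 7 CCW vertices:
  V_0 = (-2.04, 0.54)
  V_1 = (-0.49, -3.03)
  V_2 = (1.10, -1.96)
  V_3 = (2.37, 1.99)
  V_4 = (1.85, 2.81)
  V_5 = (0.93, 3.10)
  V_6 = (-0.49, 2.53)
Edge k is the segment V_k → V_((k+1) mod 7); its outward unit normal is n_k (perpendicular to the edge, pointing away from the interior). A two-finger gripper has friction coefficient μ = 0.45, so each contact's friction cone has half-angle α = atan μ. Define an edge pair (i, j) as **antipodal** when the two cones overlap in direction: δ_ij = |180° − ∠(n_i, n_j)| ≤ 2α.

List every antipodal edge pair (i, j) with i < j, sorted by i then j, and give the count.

α = atan 0.45 = 24.23°;  2α = 48.46°
n_0 = (-0.9173, -0.3983)
n_1 = (+0.5583, -0.8296)
n_2 = (+0.9520, -0.3061)
n_3 = (+0.8445, +0.5355)
n_4 = (+0.3006, +0.9537)
n_5 = (-0.3725, +0.9280)
n_6 = (-0.7889, +0.6145)
  (0,1): δ = 79.53°  ·
  (0,2): δ = 41.29°  ✓
  (0,3): δ = 8.91°  ✓
  (0,4): δ = 49.04°  ·
  (0,5): δ = 88.40°  ·
  (0,6): δ = 118.62°  ·
  (1,2): δ = 141.76°  ·
  (1,3): δ = 91.56°  ·
  (1,4): δ = 51.43°  ·
  (1,5): δ = 12.07°  ✓
  (1,6): δ = 18.15°  ✓
  (2,3): δ = 129.80°  ·
  (2,4): δ = 89.67°  ·
  (2,5): δ = 50.31°  ·
  (2,6): δ = 20.09°  ✓
  (3,4): δ = 139.88°  ·
  (3,5): δ = 100.51°  ·
  (3,6): δ = 70.30°  ·
  (4,5): δ = 140.63°  ·
  (4,6): δ = 110.42°  ·
  (5,6): δ = 149.79°  ·
antipodal pairs: 5

count = 5; pairs: (0,2), (0,3), (1,5), (1,6), (2,6)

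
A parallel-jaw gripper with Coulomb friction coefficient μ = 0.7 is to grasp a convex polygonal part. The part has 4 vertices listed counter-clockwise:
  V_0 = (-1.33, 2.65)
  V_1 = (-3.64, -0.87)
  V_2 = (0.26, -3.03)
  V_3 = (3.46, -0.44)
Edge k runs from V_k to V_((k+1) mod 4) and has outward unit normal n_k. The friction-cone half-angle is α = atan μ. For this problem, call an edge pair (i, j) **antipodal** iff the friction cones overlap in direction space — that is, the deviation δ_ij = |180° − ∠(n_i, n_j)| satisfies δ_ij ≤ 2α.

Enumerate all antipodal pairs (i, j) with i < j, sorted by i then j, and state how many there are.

α = atan 0.7 = 34.99°;  2α = 69.98°
n_0 = (-0.8360, +0.5487)
n_1 = (-0.4845, -0.8748)
n_2 = (+0.6291, -0.7773)
n_3 = (+0.5421, +0.8403)
  (0,1): δ = 85.70°  ·
  (0,2): δ = 17.74°  ✓
  (0,3): δ = 90.45°  ·
  (1,2): δ = 112.03°  ·
  (1,3): δ = 3.85°  ✓
  (2,3): δ = 71.81°  ·
antipodal pairs: 2

count = 2; pairs: (0,2), (1,3)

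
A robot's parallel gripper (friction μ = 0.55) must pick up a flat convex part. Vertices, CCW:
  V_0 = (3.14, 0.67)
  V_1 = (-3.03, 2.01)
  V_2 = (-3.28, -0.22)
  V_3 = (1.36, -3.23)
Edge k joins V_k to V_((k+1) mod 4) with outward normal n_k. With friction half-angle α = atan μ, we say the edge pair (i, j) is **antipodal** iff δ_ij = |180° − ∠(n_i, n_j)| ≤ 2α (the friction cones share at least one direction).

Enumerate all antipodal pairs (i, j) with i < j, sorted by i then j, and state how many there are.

count = 2; pairs: (0,2), (1,3)

α = atan 0.55 = 28.81°;  2α = 57.62°
n_0 = (+0.2122, +0.9772)
n_1 = (-0.9938, +0.1114)
n_2 = (-0.5442, -0.8389)
n_3 = (+0.9097, -0.4152)
  (0,1): δ = 84.14°  ·
  (0,2): δ = 20.72°  ✓
  (0,3): δ = 77.72°  ·
  (1,2): δ = 116.58°  ·
  (1,3): δ = 18.14°  ✓
  (2,3): δ = 81.56°  ·
antipodal pairs: 2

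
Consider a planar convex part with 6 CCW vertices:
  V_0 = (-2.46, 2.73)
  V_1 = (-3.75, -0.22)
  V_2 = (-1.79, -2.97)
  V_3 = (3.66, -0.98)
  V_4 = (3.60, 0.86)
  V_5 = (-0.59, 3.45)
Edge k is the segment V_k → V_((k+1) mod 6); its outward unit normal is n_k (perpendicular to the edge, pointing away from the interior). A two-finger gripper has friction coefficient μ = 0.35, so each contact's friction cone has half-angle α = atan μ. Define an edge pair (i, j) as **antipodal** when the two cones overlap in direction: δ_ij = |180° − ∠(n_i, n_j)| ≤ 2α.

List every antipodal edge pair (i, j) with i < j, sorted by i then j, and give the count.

count = 4; pairs: (0,3), (1,3), (1,4), (2,5)

α = atan 0.35 = 19.29°;  2α = 38.58°
n_0 = (-0.9162, +0.4007)
n_1 = (-0.8143, -0.5804)
n_2 = (+0.3430, -0.9393)
n_3 = (+0.9995, +0.0326)
n_4 = (+0.5258, +0.8506)
n_5 = (-0.3593, +0.9332)
  (0,1): δ = 120.90°  ·
  (0,2): δ = 46.32°  ·
  (0,3): δ = 25.49°  ✓
  (0,4): δ = 81.90°  ·
  (0,5): δ = 134.68°  ·
  (1,2): δ = 105.42°  ·
  (1,3): δ = 33.61°  ✓
  (1,4): δ = 22.80°  ✓
  (1,5): δ = 75.58°  ·
  (2,3): δ = 108.19°  ·
  (2,4): δ = 51.78°  ·
  (2,5): δ = 1.00°  ✓
  (3,4): δ = 123.59°  ·
  (3,5): δ = 70.81°  ·
  (4,5): δ = 127.22°  ·
antipodal pairs: 4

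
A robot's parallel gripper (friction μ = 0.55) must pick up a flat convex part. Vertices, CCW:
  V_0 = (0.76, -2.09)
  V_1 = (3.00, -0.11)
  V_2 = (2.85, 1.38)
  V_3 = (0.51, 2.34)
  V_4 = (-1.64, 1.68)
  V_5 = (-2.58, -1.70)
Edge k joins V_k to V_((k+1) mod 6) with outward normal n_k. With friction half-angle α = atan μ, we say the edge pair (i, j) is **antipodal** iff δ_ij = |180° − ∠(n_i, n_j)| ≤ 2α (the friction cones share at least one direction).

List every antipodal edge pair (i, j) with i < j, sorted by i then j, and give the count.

count = 5; pairs: (0,3), (0,4), (1,4), (2,5), (3,5)

α = atan 0.55 = 28.81°;  2α = 57.62°
n_0 = (+0.6623, -0.7493)
n_1 = (+0.9950, +0.1002)
n_2 = (+0.3796, +0.9252)
n_3 = (-0.2935, +0.9560)
n_4 = (-0.9634, +0.2679)
n_5 = (-0.1160, -0.9933)
  (0,1): δ = 125.73°  ·
  (0,2): δ = 63.78°  ·
  (0,3): δ = 24.41°  ✓
  (0,4): δ = 32.98°  ✓
  (0,5): δ = 131.87°  ·
  (1,2): δ = 118.05°  ·
  (1,3): δ = 78.68°  ·
  (1,4): δ = 21.29°  ✓
  (1,5): δ = 77.59°  ·
  (2,3): δ = 140.63°  ·
  (2,4): δ = 83.24°  ·
  (2,5): δ = 15.65°  ✓
  (3,4): δ = 122.61°  ·
  (3,5): δ = 23.73°  ✓
  (4,5): δ = 81.12°  ·
antipodal pairs: 5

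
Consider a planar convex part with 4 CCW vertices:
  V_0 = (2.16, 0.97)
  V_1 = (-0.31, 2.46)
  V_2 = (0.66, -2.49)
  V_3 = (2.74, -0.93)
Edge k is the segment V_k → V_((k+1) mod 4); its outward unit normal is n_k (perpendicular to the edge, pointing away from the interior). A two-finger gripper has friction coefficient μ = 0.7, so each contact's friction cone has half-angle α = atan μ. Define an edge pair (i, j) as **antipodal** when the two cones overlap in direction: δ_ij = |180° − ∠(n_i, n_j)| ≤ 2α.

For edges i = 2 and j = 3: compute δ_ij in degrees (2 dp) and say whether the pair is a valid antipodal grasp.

α = atan 0.7 = 34.99°;  2α = 69.98°
edge 2: e_2 = (+2.08, +1.56);  n_2 = (+0.6000, -0.8000)
edge 3: e_3 = (-0.58, +1.90);  n_3 = (+0.9564, +0.2920)
∠(n_2, n_3) = 70.11°
δ = |180° − 70.11°| = 109.89°
109.89° > 2α = 69.98°  →  invalid

δ = 109.89°, invalid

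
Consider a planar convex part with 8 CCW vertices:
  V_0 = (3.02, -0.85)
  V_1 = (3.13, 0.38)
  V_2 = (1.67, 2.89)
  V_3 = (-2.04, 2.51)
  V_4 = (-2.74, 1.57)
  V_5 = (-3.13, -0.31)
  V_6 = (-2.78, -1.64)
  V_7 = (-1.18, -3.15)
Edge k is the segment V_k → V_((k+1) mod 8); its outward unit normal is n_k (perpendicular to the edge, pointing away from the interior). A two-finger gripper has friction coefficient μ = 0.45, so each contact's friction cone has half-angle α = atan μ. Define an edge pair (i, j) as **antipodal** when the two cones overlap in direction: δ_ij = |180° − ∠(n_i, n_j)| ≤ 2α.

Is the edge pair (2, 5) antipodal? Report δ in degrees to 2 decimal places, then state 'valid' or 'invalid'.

α = atan 0.45 = 24.23°;  2α = 48.46°
edge 2: e_2 = (-3.71, -0.38);  n_2 = (-0.1019, +0.9948)
edge 5: e_5 = (+0.35, -1.33);  n_5 = (-0.9671, -0.2545)
∠(n_2, n_5) = 98.90°
δ = |180° − 98.90°| = 81.10°
81.10° > 2α = 48.46°  →  invalid

δ = 81.10°, invalid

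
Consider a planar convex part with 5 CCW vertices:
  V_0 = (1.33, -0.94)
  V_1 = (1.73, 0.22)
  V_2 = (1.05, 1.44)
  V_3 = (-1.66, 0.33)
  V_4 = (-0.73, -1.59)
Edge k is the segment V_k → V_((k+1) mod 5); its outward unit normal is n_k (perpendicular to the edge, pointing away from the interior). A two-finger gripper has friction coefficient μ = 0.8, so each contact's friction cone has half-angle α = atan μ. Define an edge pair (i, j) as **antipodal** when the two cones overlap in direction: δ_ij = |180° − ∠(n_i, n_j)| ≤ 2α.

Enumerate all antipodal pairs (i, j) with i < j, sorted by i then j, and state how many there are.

count = 4; pairs: (0,2), (0,3), (1,3), (2,4)

α = atan 0.8 = 38.66°;  2α = 77.32°
n_0 = (+0.9454, -0.3260)
n_1 = (+0.8735, +0.4869)
n_2 = (-0.3790, +0.9254)
n_3 = (-0.9000, -0.4359)
n_4 = (+0.3009, -0.9537)
  (0,1): δ = 131.84°  ·
  (0,2): δ = 48.70°  ✓
  (0,3): δ = 44.87°  ✓
  (0,4): δ = 126.54°  ·
  (1,2): δ = 96.86°  ·
  (1,3): δ = 3.29°  ✓
  (1,4): δ = 78.38°  ·
  (2,3): δ = 86.43°  ·
  (2,4): δ = 4.76°  ✓
  (3,4): δ = 98.33°  ·
antipodal pairs: 4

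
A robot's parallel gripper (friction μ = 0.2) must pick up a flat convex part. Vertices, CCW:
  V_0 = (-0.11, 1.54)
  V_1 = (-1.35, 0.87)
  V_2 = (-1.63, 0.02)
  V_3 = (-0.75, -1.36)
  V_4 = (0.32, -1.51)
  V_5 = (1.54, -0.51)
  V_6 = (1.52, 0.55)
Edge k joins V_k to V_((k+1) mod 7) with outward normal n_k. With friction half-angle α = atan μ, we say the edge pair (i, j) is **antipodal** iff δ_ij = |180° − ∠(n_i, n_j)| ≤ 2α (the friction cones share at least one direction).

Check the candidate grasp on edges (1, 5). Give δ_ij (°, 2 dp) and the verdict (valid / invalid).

α = atan 0.2 = 11.31°;  2α = 22.62°
edge 1: e_1 = (-0.28, -0.85);  n_1 = (-0.9498, +0.3129)
edge 5: e_5 = (-0.02, +1.06);  n_5 = (+0.9998, +0.0189)
∠(n_1, n_5) = 160.69°
δ = |180° − 160.69°| = 19.31°
19.31° ≤ 2α = 22.62°  →  valid

δ = 19.31°, valid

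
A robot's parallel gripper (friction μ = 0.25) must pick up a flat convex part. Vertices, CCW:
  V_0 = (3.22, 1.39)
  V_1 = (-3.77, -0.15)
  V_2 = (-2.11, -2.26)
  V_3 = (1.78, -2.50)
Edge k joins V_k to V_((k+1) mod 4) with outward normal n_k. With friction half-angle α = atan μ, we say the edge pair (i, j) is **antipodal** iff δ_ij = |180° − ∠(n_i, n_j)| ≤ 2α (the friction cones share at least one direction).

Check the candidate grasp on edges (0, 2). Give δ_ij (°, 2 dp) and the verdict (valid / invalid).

δ = 15.96°, valid

α = atan 0.25 = 14.04°;  2α = 28.07°
edge 0: e_0 = (-6.99, -1.54);  n_0 = (-0.2152, +0.9766)
edge 2: e_2 = (+3.89, -0.24);  n_2 = (-0.0616, -0.9981)
∠(n_0, n_2) = 164.04°
δ = |180° − 164.04°| = 15.96°
15.96° ≤ 2α = 28.07°  →  valid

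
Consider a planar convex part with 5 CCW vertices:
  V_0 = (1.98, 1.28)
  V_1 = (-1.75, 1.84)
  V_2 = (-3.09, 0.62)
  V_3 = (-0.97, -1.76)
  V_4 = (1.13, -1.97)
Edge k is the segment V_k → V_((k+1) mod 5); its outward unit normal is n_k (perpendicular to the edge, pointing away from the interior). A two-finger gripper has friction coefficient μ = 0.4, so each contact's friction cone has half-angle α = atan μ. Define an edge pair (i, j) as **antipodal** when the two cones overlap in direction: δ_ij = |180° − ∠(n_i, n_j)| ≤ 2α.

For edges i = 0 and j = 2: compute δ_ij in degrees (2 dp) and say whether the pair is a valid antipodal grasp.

α = atan 0.4 = 21.80°;  2α = 43.60°
edge 0: e_0 = (-3.73, +0.56);  n_0 = (+0.1485, +0.9889)
edge 2: e_2 = (+2.12, -2.38);  n_2 = (-0.7467, -0.6651)
∠(n_0, n_2) = 140.23°
δ = |180° − 140.23°| = 39.77°
39.77° ≤ 2α = 43.60°  →  valid

δ = 39.77°, valid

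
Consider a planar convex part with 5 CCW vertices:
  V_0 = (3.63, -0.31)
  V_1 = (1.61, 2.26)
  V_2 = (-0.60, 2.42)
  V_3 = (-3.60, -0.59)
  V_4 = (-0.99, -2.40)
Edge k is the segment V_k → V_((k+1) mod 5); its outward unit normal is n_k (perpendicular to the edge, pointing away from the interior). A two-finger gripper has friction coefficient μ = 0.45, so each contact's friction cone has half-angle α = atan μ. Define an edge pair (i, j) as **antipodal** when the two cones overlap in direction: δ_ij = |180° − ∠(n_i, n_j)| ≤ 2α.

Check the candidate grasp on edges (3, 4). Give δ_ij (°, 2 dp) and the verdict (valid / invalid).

δ = 120.92°, invalid

α = atan 0.45 = 24.23°;  2α = 48.46°
edge 3: e_3 = (+2.61, -1.81);  n_3 = (-0.5699, -0.8217)
edge 4: e_4 = (+4.62, +2.09);  n_4 = (+0.4122, -0.9111)
∠(n_3, n_4) = 59.08°
δ = |180° − 59.08°| = 120.92°
120.92° > 2α = 48.46°  →  invalid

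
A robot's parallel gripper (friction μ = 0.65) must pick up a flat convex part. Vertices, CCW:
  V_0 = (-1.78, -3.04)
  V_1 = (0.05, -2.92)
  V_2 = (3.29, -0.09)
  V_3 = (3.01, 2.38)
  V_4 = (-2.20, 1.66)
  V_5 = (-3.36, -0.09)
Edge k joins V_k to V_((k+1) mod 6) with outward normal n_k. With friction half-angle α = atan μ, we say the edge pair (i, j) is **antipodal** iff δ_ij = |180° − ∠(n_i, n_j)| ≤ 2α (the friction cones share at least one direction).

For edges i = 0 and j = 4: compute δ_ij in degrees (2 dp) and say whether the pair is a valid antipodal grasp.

α = atan 0.65 = 33.02°;  2α = 66.05°
edge 0: e_0 = (+1.83, +0.12);  n_0 = (+0.0654, -0.9979)
edge 4: e_4 = (-1.16, -1.75);  n_4 = (-0.8335, +0.5525)
∠(n_0, n_4) = 127.29°
δ = |180° − 127.29°| = 52.71°
52.71° ≤ 2α = 66.05°  →  valid

δ = 52.71°, valid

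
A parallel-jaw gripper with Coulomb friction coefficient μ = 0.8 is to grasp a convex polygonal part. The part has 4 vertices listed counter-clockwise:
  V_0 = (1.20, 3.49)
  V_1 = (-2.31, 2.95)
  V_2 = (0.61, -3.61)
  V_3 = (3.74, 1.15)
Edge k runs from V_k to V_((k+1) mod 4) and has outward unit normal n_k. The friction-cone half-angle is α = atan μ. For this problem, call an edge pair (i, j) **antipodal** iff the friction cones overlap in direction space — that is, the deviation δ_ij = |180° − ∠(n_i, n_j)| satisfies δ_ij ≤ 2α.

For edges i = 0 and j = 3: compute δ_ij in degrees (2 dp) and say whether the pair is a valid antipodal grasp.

α = atan 0.8 = 38.66°;  2α = 77.32°
edge 0: e_0 = (-3.51, -0.54);  n_0 = (-0.1521, +0.9884)
edge 3: e_3 = (-2.54, +2.34);  n_3 = (+0.6776, +0.7355)
∠(n_0, n_3) = 51.40°
δ = |180° − 51.40°| = 128.60°
128.60° > 2α = 77.32°  →  invalid

δ = 128.60°, invalid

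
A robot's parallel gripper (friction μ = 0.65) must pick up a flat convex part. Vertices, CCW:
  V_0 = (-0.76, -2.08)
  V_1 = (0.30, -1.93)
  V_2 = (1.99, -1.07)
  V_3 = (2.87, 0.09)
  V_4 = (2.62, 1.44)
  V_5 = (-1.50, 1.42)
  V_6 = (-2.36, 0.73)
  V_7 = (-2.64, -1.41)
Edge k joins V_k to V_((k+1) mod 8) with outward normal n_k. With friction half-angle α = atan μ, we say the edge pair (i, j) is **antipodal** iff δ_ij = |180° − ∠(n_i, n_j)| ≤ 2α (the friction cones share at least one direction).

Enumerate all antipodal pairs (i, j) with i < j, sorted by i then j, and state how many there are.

count = 13; pairs: (0,4), (0,5), (1,4), (1,5), (1,6), (2,4), (2,5), (2,6), (3,5), (3,6), (3,7), (4,7), (5,7)

α = atan 0.65 = 33.02°;  2α = 66.05°
n_0 = (+0.1401, -0.9901)
n_1 = (+0.4535, -0.8912)
n_2 = (+0.7967, -0.6044)
n_3 = (+0.9833, +0.1821)
n_4 = (-0.0049, +1.0000)
n_5 = (-0.6258, +0.7800)
n_6 = (-0.9915, +0.1297)
n_7 = (-0.3357, -0.9420)
  (0,1): δ = 161.08°  ·
  (0,2): δ = 135.24°  ·
  (0,3): δ = 87.56°  ·
  (0,4): δ = 7.78°  ✓
  (0,5): δ = 30.69°  ✓
  (0,6): δ = 74.49°  ·
  (0,7): δ = 152.33°  ·
  (1,2): δ = 154.16°  ·
  (1,3): δ = 106.48°  ·
  (1,4): δ = 26.69°  ✓
  (1,5): δ = 11.77°  ✓
  (1,6): δ = 55.58°  ✓
  (1,7): δ = 133.41°  ·
  (2,3): δ = 132.32°  ·
  (2,4): δ = 52.54°  ✓
  (2,5): δ = 14.07°  ✓
  (2,6): δ = 29.73°  ✓
  (2,7): δ = 107.57°  ·
  (3,4): δ = 100.21°  ·
  (3,5): δ = 61.75°  ✓
  (3,6): δ = 17.95°  ✓
  (3,7): δ = 59.89°  ✓
  (4,5): δ = 141.54°  ·
  (4,6): δ = 97.73°  ·
  (4,7): δ = 19.89°  ✓
  (5,6): δ = 136.20°  ·
  (5,7): δ = 58.36°  ✓
  (6,7): δ = 102.16°  ·
antipodal pairs: 13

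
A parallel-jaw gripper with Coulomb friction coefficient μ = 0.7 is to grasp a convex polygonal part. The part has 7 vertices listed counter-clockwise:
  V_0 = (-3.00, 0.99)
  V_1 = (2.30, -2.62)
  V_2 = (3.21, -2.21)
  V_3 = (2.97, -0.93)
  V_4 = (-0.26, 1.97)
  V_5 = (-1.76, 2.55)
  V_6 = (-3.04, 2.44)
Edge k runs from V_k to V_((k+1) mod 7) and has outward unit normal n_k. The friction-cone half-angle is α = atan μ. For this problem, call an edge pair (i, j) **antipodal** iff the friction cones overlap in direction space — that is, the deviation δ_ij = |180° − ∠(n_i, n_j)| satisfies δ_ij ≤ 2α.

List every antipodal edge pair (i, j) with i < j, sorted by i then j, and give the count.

count = 11; pairs: (0,2), (0,3), (0,4), (0,5), (1,3), (1,4), (1,5), (1,6), (2,6), (3,6), (4,6)

α = atan 0.7 = 34.99°;  2α = 69.98°
n_0 = (-0.5629, -0.8265)
n_1 = (+0.4108, -0.9117)
n_2 = (+0.9829, +0.1843)
n_3 = (+0.6681, +0.7441)
n_4 = (+0.3606, +0.9327)
n_5 = (-0.0856, +0.9963)
n_6 = (-0.9996, -0.0276)
  (0,1): δ = 121.49°  ·
  (0,2): δ = 45.12°  ✓
  (0,3): δ = 7.66°  ✓
  (0,4): δ = 13.12°  ✓
  (0,5): δ = 39.17°  ✓
  (0,6): δ = 125.84°  ·
  (1,2): δ = 103.63°  ·
  (1,3): δ = 66.17°  ✓
  (1,4): δ = 45.39°  ✓
  (1,5): δ = 19.34°  ✓
  (1,6): δ = 67.33°  ✓
  (2,3): δ = 142.54°  ·
  (2,4): δ = 121.76°  ·
  (2,5): δ = 95.71°  ·
  (2,6): δ = 9.04°  ✓
  (3,4): δ = 159.22°  ·
  (3,5): δ = 133.17°  ·
  (3,6): δ = 46.50°  ✓
  (4,5): δ = 153.95°  ·
  (4,6): δ = 67.28°  ✓
  (5,6): δ = 93.33°  ·
antipodal pairs: 11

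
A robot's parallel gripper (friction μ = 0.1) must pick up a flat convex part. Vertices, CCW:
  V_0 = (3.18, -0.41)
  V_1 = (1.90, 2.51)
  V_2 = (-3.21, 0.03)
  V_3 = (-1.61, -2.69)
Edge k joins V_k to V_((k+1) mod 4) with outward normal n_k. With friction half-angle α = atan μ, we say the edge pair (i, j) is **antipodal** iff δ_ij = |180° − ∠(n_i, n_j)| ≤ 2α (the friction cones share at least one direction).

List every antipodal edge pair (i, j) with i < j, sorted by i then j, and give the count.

α = atan 0.1 = 5.71°;  2α = 11.42°
n_0 = (+0.9159, +0.4015)
n_1 = (-0.4366, +0.8996)
n_2 = (-0.8619, -0.5070)
n_3 = (+0.4298, -0.9029)
  (0,1): δ = 87.78°  ·
  (0,2): δ = 6.80°  ✓
  (0,3): δ = 91.78°  ·
  (1,2): δ = 85.42°  ·
  (1,3): δ = 0.43°  ✓
  (2,3): δ = 95.01°  ·
antipodal pairs: 2

count = 2; pairs: (0,2), (1,3)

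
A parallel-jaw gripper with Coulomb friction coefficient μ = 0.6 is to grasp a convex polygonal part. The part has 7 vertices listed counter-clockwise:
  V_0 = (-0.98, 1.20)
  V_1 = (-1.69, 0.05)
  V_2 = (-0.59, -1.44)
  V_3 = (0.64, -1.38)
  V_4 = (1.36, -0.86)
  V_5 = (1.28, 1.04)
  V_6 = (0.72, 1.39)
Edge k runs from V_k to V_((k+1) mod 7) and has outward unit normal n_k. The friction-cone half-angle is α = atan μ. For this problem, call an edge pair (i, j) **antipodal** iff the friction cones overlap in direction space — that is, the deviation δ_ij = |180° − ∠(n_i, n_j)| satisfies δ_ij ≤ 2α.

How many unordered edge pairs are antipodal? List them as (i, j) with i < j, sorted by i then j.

α = atan 0.6 = 30.96°;  2α = 61.93°
n_0 = (-0.8509, +0.5253)
n_1 = (-0.8045, -0.5939)
n_2 = (+0.0487, -0.9988)
n_3 = (+0.5855, -0.8107)
n_4 = (+0.9991, +0.0421)
n_5 = (+0.5300, +0.8480)
n_6 = (-0.1111, +0.9938)
  (0,1): δ = 111.87°  ·
  (0,2): δ = 55.52°  ✓
  (0,3): δ = 22.47°  ✓
  (0,4): δ = 34.10°  ✓
  (0,5): δ = 89.69°  ·
  (0,6): δ = 128.07°  ·
  (1,2): δ = 123.64°  ·
  (1,3): δ = 90.60°  ·
  (1,4): δ = 34.03°  ✓
  (1,5): δ = 21.56°  ✓
  (1,6): δ = 59.94°  ✓
  (2,3): δ = 146.96°  ·
  (2,4): δ = 90.38°  ·
  (2,5): δ = 34.80°  ✓
  (2,6): δ = 3.58°  ✓
  (3,4): δ = 123.43°  ·
  (3,5): δ = 67.84°  ·
  (3,6): δ = 29.46°  ✓
  (4,5): δ = 124.42°  ·
  (4,6): δ = 86.03°  ·
  (5,6): δ = 141.62°  ·
antipodal pairs: 9

count = 9; pairs: (0,2), (0,3), (0,4), (1,4), (1,5), (1,6), (2,5), (2,6), (3,6)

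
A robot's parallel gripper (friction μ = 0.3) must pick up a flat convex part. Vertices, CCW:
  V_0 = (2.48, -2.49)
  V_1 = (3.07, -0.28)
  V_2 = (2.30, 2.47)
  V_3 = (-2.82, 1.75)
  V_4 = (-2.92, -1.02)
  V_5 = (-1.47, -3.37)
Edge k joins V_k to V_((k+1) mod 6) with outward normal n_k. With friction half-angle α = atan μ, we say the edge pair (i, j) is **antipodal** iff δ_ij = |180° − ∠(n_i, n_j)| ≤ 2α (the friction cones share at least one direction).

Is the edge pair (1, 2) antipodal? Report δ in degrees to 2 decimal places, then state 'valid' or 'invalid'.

α = atan 0.3 = 16.70°;  2α = 33.40°
edge 1: e_1 = (-0.77, +2.75);  n_1 = (+0.9630, +0.2696)
edge 2: e_2 = (-5.12, -0.72);  n_2 = (-0.1393, +0.9903)
∠(n_1, n_2) = 82.36°
δ = |180° − 82.36°| = 97.64°
97.64° > 2α = 33.40°  →  invalid

δ = 97.64°, invalid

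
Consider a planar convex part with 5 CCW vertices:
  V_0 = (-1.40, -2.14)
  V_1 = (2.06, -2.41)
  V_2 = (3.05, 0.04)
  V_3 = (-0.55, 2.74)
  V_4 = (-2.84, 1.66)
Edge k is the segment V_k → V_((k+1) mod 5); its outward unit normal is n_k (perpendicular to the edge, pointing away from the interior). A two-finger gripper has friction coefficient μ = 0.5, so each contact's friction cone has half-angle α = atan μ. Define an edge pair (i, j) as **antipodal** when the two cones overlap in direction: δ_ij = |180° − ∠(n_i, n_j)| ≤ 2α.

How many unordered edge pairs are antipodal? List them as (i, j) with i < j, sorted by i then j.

count = 5; pairs: (0,2), (0,3), (1,3), (1,4), (2,4)

α = atan 0.5 = 26.57°;  2α = 53.13°
n_0 = (-0.0778, -0.9970)
n_1 = (+0.9272, -0.3747)
n_2 = (+0.6000, +0.8000)
n_3 = (-0.4266, +0.9045)
n_4 = (-0.9351, -0.3544)
  (0,1): δ = 107.54°  ·
  (0,2): δ = 32.41°  ✓
  (0,3): δ = 29.71°  ✓
  (0,4): δ = 115.22°  ·
  (1,2): δ = 104.87°  ·
  (1,3): δ = 42.75°  ✓
  (1,4): δ = 42.76°  ✓
  (2,3): δ = 117.88°  ·
  (2,4): δ = 32.38°  ✓
  (3,4): δ = 94.50°  ·
antipodal pairs: 5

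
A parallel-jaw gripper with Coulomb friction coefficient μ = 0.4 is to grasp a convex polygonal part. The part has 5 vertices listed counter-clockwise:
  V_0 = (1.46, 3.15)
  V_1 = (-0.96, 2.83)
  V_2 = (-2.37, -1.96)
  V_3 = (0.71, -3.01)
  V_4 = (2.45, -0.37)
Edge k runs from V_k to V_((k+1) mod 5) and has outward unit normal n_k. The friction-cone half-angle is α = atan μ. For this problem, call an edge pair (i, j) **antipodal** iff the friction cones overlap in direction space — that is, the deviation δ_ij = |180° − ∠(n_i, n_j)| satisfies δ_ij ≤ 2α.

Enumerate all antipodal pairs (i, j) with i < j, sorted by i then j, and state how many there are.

α = atan 0.4 = 21.80°;  2α = 43.60°
n_0 = (-0.1311, +0.9914)
n_1 = (-0.9593, +0.2824)
n_2 = (-0.3227, -0.9465)
n_3 = (+0.8350, -0.5503)
n_4 = (+0.9627, +0.2707)
  (0,1): δ = 113.94°  ·
  (0,2): δ = 26.36°  ✓
  (0,3): δ = 49.08°  ·
  (0,4): δ = 98.18°  ·
  (1,2): δ = 92.42°  ·
  (1,3): δ = 16.99°  ✓
  (1,4): δ = 32.11°  ✓
  (2,3): δ = 104.56°  ·
  (2,4): δ = 55.47°  ·
  (3,4): δ = 130.90°  ·
antipodal pairs: 3

count = 3; pairs: (0,2), (1,3), (1,4)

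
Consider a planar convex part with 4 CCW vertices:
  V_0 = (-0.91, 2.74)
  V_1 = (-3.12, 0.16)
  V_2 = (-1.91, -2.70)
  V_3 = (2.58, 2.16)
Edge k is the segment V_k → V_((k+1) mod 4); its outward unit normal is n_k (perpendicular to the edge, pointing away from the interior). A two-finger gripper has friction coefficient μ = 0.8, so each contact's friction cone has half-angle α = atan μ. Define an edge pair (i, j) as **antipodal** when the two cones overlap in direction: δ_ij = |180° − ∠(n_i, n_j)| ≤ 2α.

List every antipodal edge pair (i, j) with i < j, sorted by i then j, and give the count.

α = atan 0.8 = 38.66°;  2α = 77.32°
n_0 = (-0.7595, +0.6505)
n_1 = (-0.9210, -0.3896)
n_2 = (+0.7345, -0.6786)
n_3 = (+0.1639, +0.9865)
  (0,1): δ = 116.48°  ·
  (0,2): δ = 2.15°  ✓
  (0,3): δ = 121.15°  ·
  (1,2): δ = 65.67°  ✓
  (1,3): δ = 57.63°  ✓
  (2,3): δ = 56.70°  ✓
antipodal pairs: 4

count = 4; pairs: (0,2), (1,2), (1,3), (2,3)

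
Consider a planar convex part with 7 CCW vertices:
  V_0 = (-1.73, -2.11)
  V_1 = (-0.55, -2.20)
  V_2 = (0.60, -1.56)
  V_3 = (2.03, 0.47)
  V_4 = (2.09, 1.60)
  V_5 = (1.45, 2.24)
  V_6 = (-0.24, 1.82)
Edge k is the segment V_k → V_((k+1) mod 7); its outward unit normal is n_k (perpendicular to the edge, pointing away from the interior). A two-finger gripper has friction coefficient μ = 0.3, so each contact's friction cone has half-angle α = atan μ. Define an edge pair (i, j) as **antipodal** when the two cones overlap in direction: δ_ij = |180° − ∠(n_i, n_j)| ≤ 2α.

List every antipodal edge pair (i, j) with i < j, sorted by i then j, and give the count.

α = atan 0.3 = 16.70°;  2α = 33.40°
n_0 = (-0.0761, -0.9971)
n_1 = (+0.4863, -0.8738)
n_2 = (+0.8175, -0.5759)
n_3 = (+0.9986, -0.0530)
n_4 = (+0.7071, +0.7071)
n_5 = (-0.2412, +0.9705)
n_6 = (-0.9351, +0.3545)
  (0,1): δ = 146.54°  ·
  (0,2): δ = 120.80°  ·
  (0,3): δ = 88.68°  ·
  (0,4): δ = 40.64°  ·
  (0,5): δ = 18.32°  ✓
  (0,6): δ = 73.60°  ·
  (1,2): δ = 154.26°  ·
  (1,3): δ = 122.14°  ·
  (1,4): δ = 74.10°  ·
  (1,5): δ = 15.14°  ✓
  (1,6): δ = 40.14°  ·
  (2,3): δ = 147.88°  ·
  (2,4): δ = 99.84°  ·
  (2,5): δ = 40.88°  ·
  (2,6): δ = 14.40°  ✓
  (3,4): δ = 131.96°  ·
  (3,5): δ = 73.00°  ·
  (3,6): δ = 17.72°  ✓
  (4,5): δ = 121.04°  ·
  (4,6): δ = 65.76°  ·
  (5,6): δ = 124.72°  ·
antipodal pairs: 4

count = 4; pairs: (0,5), (1,5), (2,6), (3,6)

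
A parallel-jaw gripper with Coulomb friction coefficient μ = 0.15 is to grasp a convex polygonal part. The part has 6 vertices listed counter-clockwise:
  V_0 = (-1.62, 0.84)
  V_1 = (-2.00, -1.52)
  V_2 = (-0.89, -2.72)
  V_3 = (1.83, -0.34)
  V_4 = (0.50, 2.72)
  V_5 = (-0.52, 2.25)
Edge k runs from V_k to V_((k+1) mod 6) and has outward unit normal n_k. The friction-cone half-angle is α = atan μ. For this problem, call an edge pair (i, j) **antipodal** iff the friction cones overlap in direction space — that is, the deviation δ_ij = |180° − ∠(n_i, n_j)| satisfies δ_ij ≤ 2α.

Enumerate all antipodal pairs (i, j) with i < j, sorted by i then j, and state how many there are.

count = 2; pairs: (2,4), (2,5)

α = atan 0.15 = 8.53°;  2α = 17.06°
n_0 = (-0.9873, +0.1590)
n_1 = (-0.7341, -0.6790)
n_2 = (+0.6585, -0.7526)
n_3 = (+0.9171, +0.3986)
n_4 = (-0.4185, +0.9082)
n_5 = (-0.7884, +0.6151)
  (0,1): δ = 128.08°  ·
  (0,2): δ = 39.67°  ·
  (0,3): δ = 32.64°  ·
  (0,4): δ = 123.89°  ·
  (0,5): δ = 151.19°  ·
  (1,2): δ = 91.58°  ·
  (1,3): δ = 19.28°  ·
  (1,4): δ = 71.97°  ·
  (1,5): δ = 99.27°  ·
  (2,3): δ = 107.69°  ·
  (2,4): δ = 16.45°  ✓
  (2,5): δ = 10.85°  ✓
  (3,4): δ = 88.75°  ·
  (3,5): δ = 61.45°  ·
  (4,5): δ = 152.70°  ·
antipodal pairs: 2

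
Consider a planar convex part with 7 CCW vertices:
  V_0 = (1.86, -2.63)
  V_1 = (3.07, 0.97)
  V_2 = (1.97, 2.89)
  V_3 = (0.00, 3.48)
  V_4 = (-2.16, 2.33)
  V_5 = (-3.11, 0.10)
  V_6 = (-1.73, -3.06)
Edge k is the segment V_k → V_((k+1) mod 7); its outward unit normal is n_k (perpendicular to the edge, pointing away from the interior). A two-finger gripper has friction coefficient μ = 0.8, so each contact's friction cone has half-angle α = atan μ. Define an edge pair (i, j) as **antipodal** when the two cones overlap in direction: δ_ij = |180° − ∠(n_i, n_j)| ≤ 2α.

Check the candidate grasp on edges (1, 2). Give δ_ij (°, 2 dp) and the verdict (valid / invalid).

α = atan 0.8 = 38.66°;  2α = 77.32°
edge 1: e_1 = (-1.10, +1.92);  n_1 = (+0.8677, +0.4971)
edge 2: e_2 = (-1.97, +0.59);  n_2 = (+0.2869, +0.9580)
∠(n_1, n_2) = 43.52°
δ = |180° − 43.52°| = 136.48°
136.48° > 2α = 77.32°  →  invalid

δ = 136.48°, invalid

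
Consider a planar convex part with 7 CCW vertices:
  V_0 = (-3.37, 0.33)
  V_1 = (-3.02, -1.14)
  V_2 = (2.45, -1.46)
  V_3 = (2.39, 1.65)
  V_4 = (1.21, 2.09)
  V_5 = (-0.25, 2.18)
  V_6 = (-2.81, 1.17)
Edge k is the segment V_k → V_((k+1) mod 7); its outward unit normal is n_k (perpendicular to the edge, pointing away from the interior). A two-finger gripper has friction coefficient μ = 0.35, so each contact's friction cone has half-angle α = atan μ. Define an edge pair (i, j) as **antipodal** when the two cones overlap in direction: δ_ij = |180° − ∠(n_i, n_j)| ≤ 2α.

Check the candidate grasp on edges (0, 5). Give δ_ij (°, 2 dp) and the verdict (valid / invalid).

δ = 98.14°, invalid

α = atan 0.35 = 19.29°;  2α = 38.58°
edge 0: e_0 = (+0.35, -1.47);  n_0 = (-0.9728, -0.2316)
edge 5: e_5 = (-2.56, -1.01);  n_5 = (-0.3670, +0.9302)
∠(n_0, n_5) = 81.86°
δ = |180° − 81.86°| = 98.14°
98.14° > 2α = 38.58°  →  invalid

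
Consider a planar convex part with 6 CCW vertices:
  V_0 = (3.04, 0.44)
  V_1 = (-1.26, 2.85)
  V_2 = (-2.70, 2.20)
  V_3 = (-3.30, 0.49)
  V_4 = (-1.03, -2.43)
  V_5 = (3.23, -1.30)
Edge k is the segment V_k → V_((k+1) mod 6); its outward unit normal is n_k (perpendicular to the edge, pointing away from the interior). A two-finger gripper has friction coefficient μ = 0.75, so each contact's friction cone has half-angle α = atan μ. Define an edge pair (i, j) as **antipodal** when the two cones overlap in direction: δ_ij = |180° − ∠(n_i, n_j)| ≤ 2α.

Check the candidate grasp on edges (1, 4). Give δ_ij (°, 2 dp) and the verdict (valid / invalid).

δ = 9.44°, valid

α = atan 0.75 = 36.87°;  2α = 73.74°
edge 1: e_1 = (-1.44, -0.65);  n_1 = (-0.4114, +0.9114)
edge 4: e_4 = (+4.26, +1.13);  n_4 = (+0.2564, -0.9666)
∠(n_1, n_4) = 170.56°
δ = |180° − 170.56°| = 9.44°
9.44° ≤ 2α = 73.74°  →  valid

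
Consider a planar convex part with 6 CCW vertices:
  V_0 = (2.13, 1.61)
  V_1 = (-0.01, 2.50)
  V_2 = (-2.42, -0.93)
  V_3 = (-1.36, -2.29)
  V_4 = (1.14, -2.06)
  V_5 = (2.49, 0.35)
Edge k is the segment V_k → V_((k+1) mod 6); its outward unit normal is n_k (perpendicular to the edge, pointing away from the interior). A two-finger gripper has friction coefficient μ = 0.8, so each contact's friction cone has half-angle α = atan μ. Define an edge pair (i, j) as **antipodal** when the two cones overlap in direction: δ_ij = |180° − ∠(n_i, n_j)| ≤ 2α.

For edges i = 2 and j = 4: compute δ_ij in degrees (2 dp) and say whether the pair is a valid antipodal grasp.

δ = 67.19°, valid

α = atan 0.8 = 38.66°;  2α = 77.32°
edge 2: e_2 = (+1.06, -1.36);  n_2 = (-0.7887, -0.6147)
edge 4: e_4 = (+1.35, +2.41);  n_4 = (+0.8724, -0.4887)
∠(n_2, n_4) = 112.81°
δ = |180° − 112.81°| = 67.19°
67.19° ≤ 2α = 77.32°  →  valid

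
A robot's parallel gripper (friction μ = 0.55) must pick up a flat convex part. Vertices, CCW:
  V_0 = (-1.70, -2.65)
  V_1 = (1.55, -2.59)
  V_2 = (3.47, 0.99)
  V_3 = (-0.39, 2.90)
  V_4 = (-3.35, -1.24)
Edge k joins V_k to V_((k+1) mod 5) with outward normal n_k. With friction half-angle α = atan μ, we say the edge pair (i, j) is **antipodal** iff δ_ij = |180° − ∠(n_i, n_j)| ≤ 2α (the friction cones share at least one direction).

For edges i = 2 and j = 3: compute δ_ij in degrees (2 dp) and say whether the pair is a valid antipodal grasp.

α = atan 0.55 = 28.81°;  2α = 57.62°
edge 2: e_2 = (-3.86, +1.91);  n_2 = (+0.4435, +0.8963)
edge 3: e_3 = (-2.96, -4.14);  n_3 = (-0.8135, +0.5816)
∠(n_2, n_3) = 80.76°
δ = |180° − 80.76°| = 99.24°
99.24° > 2α = 57.62°  →  invalid

δ = 99.24°, invalid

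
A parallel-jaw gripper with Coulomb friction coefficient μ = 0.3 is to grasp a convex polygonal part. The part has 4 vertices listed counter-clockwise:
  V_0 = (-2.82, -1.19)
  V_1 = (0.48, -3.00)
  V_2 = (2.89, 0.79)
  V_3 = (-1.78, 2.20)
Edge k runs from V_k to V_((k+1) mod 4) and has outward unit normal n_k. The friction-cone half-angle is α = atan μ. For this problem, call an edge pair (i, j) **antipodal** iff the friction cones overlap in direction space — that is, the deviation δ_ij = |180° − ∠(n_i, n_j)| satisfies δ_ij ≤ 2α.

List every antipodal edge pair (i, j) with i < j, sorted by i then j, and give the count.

count = 2; pairs: (0,2), (1,3)

α = atan 0.3 = 16.70°;  2α = 33.40°
n_0 = (-0.4809, -0.8768)
n_1 = (+0.8438, -0.5366)
n_2 = (+0.2890, +0.9573)
n_3 = (-0.9560, +0.2933)
  (0,1): δ = 93.71°  ·
  (0,2): δ = 11.94°  ✓
  (0,3): δ = 101.69°  ·
  (1,2): δ = 74.35°  ·
  (1,3): δ = 15.40°  ✓
  (2,3): δ = 90.25°  ·
antipodal pairs: 2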